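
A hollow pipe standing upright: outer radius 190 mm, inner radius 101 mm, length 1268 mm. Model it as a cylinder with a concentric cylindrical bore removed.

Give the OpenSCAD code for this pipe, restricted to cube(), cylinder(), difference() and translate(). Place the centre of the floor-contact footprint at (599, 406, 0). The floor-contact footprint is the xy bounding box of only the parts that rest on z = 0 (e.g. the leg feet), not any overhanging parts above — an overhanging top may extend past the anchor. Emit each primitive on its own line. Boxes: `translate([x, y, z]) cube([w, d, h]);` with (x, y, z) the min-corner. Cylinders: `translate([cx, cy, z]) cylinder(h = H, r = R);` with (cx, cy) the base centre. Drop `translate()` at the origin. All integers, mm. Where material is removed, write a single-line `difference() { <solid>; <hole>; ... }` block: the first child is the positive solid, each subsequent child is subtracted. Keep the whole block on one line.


difference() { translate([599, 406, 0]) cylinder(h = 1268, r = 190); translate([599, 406, 0]) cylinder(h = 1268, r = 101); }


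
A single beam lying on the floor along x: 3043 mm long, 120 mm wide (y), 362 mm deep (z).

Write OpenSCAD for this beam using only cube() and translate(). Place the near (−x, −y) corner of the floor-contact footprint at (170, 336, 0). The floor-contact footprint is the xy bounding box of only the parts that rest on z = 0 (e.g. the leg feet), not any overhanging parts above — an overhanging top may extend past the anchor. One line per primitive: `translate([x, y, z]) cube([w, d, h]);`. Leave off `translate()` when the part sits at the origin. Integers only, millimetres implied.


translate([170, 336, 0]) cube([3043, 120, 362]);


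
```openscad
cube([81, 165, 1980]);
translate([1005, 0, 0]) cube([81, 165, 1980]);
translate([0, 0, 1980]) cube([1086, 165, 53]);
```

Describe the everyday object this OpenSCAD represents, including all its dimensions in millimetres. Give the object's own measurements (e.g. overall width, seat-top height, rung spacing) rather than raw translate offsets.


A door frame. The clear opening is 924 mm wide and 1980 mm high. Two 81 mm wide jambs, 165 mm deep, stand either side of the opening from the floor to the top of the opening. A 53 mm thick head sits across the top of both jambs, spanning the full outside width of the frame.


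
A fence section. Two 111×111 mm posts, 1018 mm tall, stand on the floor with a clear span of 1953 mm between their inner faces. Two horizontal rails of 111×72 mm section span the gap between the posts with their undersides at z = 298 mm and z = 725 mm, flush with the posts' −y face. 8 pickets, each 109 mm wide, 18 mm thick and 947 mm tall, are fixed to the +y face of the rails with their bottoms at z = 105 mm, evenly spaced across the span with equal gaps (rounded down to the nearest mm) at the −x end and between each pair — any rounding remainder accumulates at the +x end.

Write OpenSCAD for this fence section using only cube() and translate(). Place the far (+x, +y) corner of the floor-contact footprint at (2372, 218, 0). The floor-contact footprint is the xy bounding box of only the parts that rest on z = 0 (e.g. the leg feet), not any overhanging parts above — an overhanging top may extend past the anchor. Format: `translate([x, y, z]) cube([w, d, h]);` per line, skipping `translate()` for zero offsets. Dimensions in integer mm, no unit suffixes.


translate([197, 107, 0]) cube([111, 111, 1018]);
translate([2261, 107, 0]) cube([111, 111, 1018]);
translate([308, 107, 298]) cube([1953, 111, 72]);
translate([308, 107, 725]) cube([1953, 111, 72]);
translate([428, 218, 105]) cube([109, 18, 947]);
translate([657, 218, 105]) cube([109, 18, 947]);
translate([886, 218, 105]) cube([109, 18, 947]);
translate([1115, 218, 105]) cube([109, 18, 947]);
translate([1344, 218, 105]) cube([109, 18, 947]);
translate([1573, 218, 105]) cube([109, 18, 947]);
translate([1802, 218, 105]) cube([109, 18, 947]);
translate([2031, 218, 105]) cube([109, 18, 947]);


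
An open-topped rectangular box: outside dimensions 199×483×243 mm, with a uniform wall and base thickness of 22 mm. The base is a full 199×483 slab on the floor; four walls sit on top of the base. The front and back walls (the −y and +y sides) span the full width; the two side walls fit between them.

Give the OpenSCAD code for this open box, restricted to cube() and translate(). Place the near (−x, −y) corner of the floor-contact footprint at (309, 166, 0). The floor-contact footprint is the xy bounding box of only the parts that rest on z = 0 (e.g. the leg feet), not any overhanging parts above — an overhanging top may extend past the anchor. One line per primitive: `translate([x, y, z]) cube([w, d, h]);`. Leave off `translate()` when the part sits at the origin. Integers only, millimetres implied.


translate([309, 166, 0]) cube([199, 483, 22]);
translate([309, 166, 22]) cube([199, 22, 221]);
translate([309, 627, 22]) cube([199, 22, 221]);
translate([309, 188, 22]) cube([22, 439, 221]);
translate([486, 188, 22]) cube([22, 439, 221]);


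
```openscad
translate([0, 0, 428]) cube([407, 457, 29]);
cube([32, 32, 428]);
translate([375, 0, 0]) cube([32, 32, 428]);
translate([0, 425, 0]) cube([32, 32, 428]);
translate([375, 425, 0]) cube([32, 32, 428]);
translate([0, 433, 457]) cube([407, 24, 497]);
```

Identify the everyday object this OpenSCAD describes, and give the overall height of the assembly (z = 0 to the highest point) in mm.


A chair. The overall height is 954 mm.

A slab on four corner posts with a tall panel at the back — a chair. The seat slab sits at z = 428 with thickness 29, and the 497 mm backrest starts at the seat top, so the overall height is 428 + 29 + 497 = 954 mm.


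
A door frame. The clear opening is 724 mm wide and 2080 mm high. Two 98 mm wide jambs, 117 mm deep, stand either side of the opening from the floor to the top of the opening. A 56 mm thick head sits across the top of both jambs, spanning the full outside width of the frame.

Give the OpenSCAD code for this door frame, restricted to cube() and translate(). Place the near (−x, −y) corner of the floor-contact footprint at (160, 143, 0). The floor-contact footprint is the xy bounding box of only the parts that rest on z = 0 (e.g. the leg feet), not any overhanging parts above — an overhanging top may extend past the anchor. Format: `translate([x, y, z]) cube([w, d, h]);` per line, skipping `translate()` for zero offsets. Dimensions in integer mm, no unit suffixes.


translate([160, 143, 0]) cube([98, 117, 2080]);
translate([982, 143, 0]) cube([98, 117, 2080]);
translate([160, 143, 2080]) cube([920, 117, 56]);


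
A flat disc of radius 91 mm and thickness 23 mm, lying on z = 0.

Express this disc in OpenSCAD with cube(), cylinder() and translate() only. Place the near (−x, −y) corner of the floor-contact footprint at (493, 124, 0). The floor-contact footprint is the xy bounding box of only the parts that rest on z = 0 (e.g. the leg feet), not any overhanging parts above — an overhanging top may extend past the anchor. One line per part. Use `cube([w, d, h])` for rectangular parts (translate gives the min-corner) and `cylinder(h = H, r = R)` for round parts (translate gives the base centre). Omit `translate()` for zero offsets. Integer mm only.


translate([584, 215, 0]) cylinder(h = 23, r = 91);


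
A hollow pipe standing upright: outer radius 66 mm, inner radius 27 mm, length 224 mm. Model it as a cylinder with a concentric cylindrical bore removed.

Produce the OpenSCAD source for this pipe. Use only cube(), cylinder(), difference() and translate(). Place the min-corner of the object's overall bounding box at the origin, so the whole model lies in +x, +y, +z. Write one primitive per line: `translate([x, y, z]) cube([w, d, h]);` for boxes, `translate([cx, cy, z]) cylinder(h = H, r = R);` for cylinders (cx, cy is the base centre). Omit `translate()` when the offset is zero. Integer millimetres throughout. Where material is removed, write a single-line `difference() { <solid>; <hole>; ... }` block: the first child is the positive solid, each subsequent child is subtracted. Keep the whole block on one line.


difference() { translate([66, 66, 0]) cylinder(h = 224, r = 66); translate([66, 66, 0]) cylinder(h = 224, r = 27); }


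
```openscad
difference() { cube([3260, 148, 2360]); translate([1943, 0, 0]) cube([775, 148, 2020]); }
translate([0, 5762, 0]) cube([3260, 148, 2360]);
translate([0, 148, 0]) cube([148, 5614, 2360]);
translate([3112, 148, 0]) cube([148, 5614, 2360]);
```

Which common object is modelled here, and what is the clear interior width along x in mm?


A single room. The interior width is 2964 mm.

Four walls enclosing a rectangle with a door in the front wall — a room. Outside width 3260 minus two 148 mm walls gives 2964 mm.


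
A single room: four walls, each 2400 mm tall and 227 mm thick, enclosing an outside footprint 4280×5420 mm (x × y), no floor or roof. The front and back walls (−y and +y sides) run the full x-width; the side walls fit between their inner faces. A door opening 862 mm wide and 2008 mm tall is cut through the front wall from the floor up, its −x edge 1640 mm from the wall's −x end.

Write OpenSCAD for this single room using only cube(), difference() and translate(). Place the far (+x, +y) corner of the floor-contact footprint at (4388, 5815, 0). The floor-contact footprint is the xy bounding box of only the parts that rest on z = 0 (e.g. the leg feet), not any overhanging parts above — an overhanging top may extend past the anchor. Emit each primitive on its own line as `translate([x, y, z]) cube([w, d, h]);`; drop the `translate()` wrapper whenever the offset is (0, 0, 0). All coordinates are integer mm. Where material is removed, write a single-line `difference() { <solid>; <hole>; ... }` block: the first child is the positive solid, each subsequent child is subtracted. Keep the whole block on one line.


difference() { translate([108, 395, 0]) cube([4280, 227, 2400]); translate([1748, 395, 0]) cube([862, 227, 2008]); }
translate([108, 5588, 0]) cube([4280, 227, 2400]);
translate([108, 622, 0]) cube([227, 4966, 2400]);
translate([4161, 622, 0]) cube([227, 4966, 2400]);


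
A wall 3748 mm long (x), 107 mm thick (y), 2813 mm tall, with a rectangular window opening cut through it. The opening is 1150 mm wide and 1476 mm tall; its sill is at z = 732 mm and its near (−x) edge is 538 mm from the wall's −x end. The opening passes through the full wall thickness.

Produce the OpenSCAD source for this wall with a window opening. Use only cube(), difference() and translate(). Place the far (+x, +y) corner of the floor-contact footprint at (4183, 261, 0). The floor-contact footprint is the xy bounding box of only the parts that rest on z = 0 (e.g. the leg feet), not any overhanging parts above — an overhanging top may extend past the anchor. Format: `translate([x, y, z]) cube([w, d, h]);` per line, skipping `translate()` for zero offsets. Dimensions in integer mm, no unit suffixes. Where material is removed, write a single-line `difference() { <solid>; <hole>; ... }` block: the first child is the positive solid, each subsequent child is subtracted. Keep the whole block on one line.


difference() { translate([435, 154, 0]) cube([3748, 107, 2813]); translate([973, 154, 732]) cube([1150, 107, 1476]); }


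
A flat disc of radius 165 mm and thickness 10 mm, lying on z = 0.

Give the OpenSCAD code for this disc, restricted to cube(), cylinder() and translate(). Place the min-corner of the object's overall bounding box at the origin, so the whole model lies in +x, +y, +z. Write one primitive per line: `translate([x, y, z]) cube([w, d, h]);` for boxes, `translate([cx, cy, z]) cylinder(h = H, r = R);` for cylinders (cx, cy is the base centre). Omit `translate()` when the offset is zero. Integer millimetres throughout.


translate([165, 165, 0]) cylinder(h = 10, r = 165);


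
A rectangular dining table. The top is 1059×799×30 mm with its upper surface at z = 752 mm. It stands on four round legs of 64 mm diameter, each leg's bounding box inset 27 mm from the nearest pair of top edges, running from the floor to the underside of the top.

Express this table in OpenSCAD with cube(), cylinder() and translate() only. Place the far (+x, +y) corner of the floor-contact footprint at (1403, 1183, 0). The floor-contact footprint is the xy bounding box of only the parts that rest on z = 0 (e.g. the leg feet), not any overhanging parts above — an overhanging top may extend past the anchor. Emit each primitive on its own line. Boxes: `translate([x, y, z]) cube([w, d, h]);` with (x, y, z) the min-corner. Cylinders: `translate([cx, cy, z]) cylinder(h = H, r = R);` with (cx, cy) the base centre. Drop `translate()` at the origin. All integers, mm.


translate([371, 411, 722]) cube([1059, 799, 30]);
translate([430, 470, 0]) cylinder(h = 722, r = 32);
translate([1371, 470, 0]) cylinder(h = 722, r = 32);
translate([430, 1151, 0]) cylinder(h = 722, r = 32);
translate([1371, 1151, 0]) cylinder(h = 722, r = 32);


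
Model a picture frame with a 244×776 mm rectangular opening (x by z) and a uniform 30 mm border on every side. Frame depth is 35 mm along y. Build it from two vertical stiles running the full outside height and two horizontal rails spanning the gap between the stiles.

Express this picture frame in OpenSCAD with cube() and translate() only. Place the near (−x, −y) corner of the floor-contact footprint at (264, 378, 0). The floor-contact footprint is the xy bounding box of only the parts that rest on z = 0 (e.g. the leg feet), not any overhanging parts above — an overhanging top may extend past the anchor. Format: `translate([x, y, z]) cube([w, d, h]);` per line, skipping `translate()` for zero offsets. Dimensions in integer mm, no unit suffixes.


translate([264, 378, 0]) cube([30, 35, 836]);
translate([538, 378, 0]) cube([30, 35, 836]);
translate([294, 378, 0]) cube([244, 35, 30]);
translate([294, 378, 806]) cube([244, 35, 30]);


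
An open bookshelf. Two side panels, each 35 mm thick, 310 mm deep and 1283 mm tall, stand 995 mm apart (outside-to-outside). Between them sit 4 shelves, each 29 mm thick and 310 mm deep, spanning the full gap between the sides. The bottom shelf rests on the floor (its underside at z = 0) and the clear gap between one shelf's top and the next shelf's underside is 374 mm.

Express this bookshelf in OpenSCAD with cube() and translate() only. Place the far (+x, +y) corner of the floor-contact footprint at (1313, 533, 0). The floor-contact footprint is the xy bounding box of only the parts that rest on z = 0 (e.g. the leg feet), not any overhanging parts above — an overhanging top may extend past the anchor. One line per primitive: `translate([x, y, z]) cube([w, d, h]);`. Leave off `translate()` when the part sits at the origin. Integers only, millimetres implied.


translate([318, 223, 0]) cube([35, 310, 1283]);
translate([1278, 223, 0]) cube([35, 310, 1283]);
translate([353, 223, 0]) cube([925, 310, 29]);
translate([353, 223, 403]) cube([925, 310, 29]);
translate([353, 223, 806]) cube([925, 310, 29]);
translate([353, 223, 1209]) cube([925, 310, 29]);


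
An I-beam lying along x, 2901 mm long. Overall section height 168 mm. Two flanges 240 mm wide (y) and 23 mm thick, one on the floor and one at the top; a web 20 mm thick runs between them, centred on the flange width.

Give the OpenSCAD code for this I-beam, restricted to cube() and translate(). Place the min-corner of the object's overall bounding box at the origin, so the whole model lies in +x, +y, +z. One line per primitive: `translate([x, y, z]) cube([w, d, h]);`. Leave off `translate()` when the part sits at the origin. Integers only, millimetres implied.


cube([2901, 240, 23]);
translate([0, 110, 23]) cube([2901, 20, 122]);
translate([0, 0, 145]) cube([2901, 240, 23]);


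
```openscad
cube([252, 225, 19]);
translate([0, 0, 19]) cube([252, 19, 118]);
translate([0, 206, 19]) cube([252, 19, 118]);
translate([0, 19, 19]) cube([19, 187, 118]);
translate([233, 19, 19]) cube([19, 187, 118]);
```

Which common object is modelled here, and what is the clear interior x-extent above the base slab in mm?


An open box. The internal width is 214 mm.

A 252×225 base slab with four walls standing on it — an open box. The base is 252 mm wide and the walls are 19 mm thick, so the internal width is 252 − 2 × 19 = 214 mm.


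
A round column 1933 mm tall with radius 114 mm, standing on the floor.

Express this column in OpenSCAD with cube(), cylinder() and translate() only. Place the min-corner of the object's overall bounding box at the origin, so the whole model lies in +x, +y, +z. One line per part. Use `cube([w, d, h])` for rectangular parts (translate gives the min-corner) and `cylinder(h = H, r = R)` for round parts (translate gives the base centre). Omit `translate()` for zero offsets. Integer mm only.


translate([114, 114, 0]) cylinder(h = 1933, r = 114);


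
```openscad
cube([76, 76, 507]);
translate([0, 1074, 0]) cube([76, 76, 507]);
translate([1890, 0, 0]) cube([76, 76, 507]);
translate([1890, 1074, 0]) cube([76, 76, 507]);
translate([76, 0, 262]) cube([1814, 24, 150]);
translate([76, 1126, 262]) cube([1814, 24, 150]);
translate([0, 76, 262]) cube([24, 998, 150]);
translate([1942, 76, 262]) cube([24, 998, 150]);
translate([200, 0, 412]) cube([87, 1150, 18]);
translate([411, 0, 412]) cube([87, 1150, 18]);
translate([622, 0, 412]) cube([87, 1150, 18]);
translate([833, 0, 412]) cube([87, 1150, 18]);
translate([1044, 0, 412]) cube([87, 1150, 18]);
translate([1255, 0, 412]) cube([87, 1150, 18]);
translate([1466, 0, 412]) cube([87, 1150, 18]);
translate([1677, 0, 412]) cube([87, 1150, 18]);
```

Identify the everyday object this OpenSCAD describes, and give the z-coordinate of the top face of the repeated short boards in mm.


A bed frame. The slat-top height is 430 mm.

Four posts, four rails, and a row of slats — a bed frame. Slats sit on the rails at z = 262 + 150 = 412; with slat thickness 18, the top is 430 mm.


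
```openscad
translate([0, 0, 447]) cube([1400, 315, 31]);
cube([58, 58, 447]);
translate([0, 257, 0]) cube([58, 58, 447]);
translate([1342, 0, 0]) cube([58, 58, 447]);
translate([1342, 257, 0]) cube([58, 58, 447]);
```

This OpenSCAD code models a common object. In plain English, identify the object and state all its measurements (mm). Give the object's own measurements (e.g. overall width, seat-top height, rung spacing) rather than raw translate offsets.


A long wooden bench with a 1400 mm (x) × 315 mm (y) seat, 31 mm thick, its top surface 478 mm above the floor. Four 58 mm square legs at the seat corners, flush with the edges, run from z = 0 to the seat underside.


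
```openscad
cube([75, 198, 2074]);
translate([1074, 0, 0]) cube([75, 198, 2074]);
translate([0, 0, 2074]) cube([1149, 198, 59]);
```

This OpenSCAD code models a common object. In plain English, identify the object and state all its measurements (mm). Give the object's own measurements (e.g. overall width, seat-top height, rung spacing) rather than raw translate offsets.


A door frame. The clear opening is 999 mm wide and 2074 mm high. Two 75 mm wide jambs, 198 mm deep, stand either side of the opening from the floor to the top of the opening. A 59 mm thick head sits across the top of both jambs, spanning the full outside width of the frame.


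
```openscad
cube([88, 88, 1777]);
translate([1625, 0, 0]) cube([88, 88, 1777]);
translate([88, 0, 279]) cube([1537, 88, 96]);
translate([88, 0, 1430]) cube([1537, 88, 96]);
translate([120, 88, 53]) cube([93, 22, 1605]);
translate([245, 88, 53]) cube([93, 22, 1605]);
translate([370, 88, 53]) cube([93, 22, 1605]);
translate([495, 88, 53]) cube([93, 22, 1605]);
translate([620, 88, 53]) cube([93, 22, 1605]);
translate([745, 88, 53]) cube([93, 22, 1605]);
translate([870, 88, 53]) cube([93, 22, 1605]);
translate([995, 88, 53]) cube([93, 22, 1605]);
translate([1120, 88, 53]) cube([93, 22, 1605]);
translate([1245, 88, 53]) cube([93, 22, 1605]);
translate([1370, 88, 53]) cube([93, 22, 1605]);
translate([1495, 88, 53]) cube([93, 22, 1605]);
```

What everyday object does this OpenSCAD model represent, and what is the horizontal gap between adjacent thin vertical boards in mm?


A fence section. The picket gap is 32 mm.

Two posts, two rails, 12 pickets — a fence section. Span 1537 mm holds 12 pickets of 93 mm with 13 equal gaps: ⌊(1537 − 12·93) / 13⌋ = 32 mm.


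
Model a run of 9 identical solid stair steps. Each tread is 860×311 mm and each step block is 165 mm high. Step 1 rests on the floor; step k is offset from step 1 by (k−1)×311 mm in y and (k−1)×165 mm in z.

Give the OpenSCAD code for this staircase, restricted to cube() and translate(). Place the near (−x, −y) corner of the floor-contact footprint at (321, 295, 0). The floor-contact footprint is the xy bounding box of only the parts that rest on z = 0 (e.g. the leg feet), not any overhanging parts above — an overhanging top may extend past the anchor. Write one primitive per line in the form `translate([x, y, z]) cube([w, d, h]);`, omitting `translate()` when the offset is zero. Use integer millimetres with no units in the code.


translate([321, 295, 0]) cube([860, 311, 165]);
translate([321, 606, 165]) cube([860, 311, 165]);
translate([321, 917, 330]) cube([860, 311, 165]);
translate([321, 1228, 495]) cube([860, 311, 165]);
translate([321, 1539, 660]) cube([860, 311, 165]);
translate([321, 1850, 825]) cube([860, 311, 165]);
translate([321, 2161, 990]) cube([860, 311, 165]);
translate([321, 2472, 1155]) cube([860, 311, 165]);
translate([321, 2783, 1320]) cube([860, 311, 165]);


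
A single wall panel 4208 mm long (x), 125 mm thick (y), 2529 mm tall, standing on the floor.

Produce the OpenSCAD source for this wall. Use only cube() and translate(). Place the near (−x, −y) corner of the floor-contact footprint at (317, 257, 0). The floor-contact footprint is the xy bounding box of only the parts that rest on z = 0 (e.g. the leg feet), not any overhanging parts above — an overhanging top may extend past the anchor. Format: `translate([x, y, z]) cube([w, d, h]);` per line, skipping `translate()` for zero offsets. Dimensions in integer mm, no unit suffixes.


translate([317, 257, 0]) cube([4208, 125, 2529]);


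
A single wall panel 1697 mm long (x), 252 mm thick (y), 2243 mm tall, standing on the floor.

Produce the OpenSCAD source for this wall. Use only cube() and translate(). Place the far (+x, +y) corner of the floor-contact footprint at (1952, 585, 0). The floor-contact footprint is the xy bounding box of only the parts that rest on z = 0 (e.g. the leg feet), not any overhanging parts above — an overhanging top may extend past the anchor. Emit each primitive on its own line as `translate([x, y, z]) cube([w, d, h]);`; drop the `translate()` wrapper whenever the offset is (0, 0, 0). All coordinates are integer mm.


translate([255, 333, 0]) cube([1697, 252, 2243]);


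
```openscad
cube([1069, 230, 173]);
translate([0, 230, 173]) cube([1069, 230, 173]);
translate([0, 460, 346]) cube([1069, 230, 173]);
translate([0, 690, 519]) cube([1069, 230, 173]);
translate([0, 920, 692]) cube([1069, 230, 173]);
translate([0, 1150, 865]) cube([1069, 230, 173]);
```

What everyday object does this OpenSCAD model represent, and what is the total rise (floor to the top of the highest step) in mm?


A staircase. The total rise is 1038 mm.

6 identical blocks, each offset up and back from the previous — a staircase. Each step is 173 mm tall and there are 6 of them, so the total rise is 6 × 173 = 1038 mm.


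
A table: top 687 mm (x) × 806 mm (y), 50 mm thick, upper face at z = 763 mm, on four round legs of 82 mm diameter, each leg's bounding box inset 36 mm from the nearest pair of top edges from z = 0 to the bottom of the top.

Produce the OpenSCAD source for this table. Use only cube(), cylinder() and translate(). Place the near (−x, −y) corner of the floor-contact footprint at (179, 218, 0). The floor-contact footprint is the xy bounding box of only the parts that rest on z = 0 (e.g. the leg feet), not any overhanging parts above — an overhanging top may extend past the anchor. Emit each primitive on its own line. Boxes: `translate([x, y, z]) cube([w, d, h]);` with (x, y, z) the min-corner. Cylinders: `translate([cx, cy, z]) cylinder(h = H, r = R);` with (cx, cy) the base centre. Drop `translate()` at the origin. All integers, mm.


translate([143, 182, 713]) cube([687, 806, 50]);
translate([220, 259, 0]) cylinder(h = 713, r = 41);
translate([753, 259, 0]) cylinder(h = 713, r = 41);
translate([220, 911, 0]) cylinder(h = 713, r = 41);
translate([753, 911, 0]) cylinder(h = 713, r = 41);


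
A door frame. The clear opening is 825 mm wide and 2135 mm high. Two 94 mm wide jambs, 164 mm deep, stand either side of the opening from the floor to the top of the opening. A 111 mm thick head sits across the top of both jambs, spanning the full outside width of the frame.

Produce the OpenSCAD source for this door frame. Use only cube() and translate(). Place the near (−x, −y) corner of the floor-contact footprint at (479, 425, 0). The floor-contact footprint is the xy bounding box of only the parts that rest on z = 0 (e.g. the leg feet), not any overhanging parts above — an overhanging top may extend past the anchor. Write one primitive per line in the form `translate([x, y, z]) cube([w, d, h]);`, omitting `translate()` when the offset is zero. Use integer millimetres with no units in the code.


translate([479, 425, 0]) cube([94, 164, 2135]);
translate([1398, 425, 0]) cube([94, 164, 2135]);
translate([479, 425, 2135]) cube([1013, 164, 111]);


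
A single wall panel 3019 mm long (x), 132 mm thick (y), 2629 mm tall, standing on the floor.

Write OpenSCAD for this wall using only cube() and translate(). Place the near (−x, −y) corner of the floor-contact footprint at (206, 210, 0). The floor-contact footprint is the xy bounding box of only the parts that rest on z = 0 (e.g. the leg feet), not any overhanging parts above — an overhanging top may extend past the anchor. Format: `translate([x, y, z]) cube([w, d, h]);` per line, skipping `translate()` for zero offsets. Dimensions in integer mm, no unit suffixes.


translate([206, 210, 0]) cube([3019, 132, 2629]);


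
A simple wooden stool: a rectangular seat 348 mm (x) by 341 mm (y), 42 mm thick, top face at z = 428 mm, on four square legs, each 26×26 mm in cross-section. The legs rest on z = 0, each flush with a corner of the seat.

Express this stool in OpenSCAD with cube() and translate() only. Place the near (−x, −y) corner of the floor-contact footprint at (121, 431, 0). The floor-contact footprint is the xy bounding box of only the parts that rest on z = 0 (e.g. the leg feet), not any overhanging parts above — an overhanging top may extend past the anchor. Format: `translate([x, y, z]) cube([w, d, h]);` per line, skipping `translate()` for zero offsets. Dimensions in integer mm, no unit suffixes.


translate([121, 431, 386]) cube([348, 341, 42]);
translate([121, 431, 0]) cube([26, 26, 386]);
translate([443, 431, 0]) cube([26, 26, 386]);
translate([121, 746, 0]) cube([26, 26, 386]);
translate([443, 746, 0]) cube([26, 26, 386]);


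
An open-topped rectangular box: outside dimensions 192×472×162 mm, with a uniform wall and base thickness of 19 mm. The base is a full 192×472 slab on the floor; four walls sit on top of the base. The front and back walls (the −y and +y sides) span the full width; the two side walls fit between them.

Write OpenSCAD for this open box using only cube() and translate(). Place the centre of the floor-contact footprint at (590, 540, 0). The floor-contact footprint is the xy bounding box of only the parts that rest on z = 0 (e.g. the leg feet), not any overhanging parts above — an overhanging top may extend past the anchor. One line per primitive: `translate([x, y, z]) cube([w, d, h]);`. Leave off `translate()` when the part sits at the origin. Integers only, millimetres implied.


translate([494, 304, 0]) cube([192, 472, 19]);
translate([494, 304, 19]) cube([192, 19, 143]);
translate([494, 757, 19]) cube([192, 19, 143]);
translate([494, 323, 19]) cube([19, 434, 143]);
translate([667, 323, 19]) cube([19, 434, 143]);


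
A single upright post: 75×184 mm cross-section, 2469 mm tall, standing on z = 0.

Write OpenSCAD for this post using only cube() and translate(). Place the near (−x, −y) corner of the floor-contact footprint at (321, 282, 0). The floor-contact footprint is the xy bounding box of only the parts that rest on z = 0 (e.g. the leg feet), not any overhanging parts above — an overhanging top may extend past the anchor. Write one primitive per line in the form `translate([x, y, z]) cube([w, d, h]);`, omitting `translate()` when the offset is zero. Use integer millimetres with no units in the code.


translate([321, 282, 0]) cube([75, 184, 2469]);


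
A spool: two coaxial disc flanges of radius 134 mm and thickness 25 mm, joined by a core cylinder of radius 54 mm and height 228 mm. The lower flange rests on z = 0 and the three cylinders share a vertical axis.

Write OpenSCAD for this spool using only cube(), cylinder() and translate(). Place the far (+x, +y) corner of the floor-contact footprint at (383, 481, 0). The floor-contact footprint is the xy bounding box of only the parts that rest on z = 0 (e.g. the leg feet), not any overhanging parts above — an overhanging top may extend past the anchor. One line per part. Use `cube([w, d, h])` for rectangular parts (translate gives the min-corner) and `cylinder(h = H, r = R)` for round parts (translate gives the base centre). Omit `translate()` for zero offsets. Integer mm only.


translate([249, 347, 0]) cylinder(h = 25, r = 134);
translate([249, 347, 25]) cylinder(h = 228, r = 54);
translate([249, 347, 253]) cylinder(h = 25, r = 134);


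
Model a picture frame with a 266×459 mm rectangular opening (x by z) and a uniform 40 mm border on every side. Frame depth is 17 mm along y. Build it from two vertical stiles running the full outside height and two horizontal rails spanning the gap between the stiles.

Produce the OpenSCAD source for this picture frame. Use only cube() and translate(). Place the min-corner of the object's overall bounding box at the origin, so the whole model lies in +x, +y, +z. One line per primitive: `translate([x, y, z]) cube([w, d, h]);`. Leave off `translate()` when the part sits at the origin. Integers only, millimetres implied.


cube([40, 17, 539]);
translate([306, 0, 0]) cube([40, 17, 539]);
translate([40, 0, 0]) cube([266, 17, 40]);
translate([40, 0, 499]) cube([266, 17, 40]);


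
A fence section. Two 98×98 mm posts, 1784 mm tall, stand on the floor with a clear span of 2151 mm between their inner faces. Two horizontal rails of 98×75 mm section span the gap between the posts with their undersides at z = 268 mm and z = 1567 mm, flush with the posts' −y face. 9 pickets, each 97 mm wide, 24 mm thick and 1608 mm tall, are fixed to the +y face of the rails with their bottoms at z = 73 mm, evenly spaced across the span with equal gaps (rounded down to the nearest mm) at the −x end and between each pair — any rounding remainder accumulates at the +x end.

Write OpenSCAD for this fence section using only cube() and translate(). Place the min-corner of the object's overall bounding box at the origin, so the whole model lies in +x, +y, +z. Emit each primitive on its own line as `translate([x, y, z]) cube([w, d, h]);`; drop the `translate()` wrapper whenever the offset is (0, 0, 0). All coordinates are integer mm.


cube([98, 98, 1784]);
translate([2249, 0, 0]) cube([98, 98, 1784]);
translate([98, 0, 268]) cube([2151, 98, 75]);
translate([98, 0, 1567]) cube([2151, 98, 75]);
translate([225, 98, 73]) cube([97, 24, 1608]);
translate([449, 98, 73]) cube([97, 24, 1608]);
translate([673, 98, 73]) cube([97, 24, 1608]);
translate([897, 98, 73]) cube([97, 24, 1608]);
translate([1121, 98, 73]) cube([97, 24, 1608]);
translate([1345, 98, 73]) cube([97, 24, 1608]);
translate([1569, 98, 73]) cube([97, 24, 1608]);
translate([1793, 98, 73]) cube([97, 24, 1608]);
translate([2017, 98, 73]) cube([97, 24, 1608]);


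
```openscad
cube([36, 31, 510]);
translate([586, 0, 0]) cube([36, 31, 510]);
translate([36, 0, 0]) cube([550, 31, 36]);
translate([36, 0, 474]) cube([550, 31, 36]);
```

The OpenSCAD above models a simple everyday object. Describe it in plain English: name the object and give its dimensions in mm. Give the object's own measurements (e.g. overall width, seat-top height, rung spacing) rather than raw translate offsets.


A rectangular picture frame lying in the x–z plane (depth along y). The opening is 550 mm wide (x) by 438 mm tall (z), surrounded by a border 36 mm wide on all four sides. The frame is 31 mm deep and is made of two full-height vertical stiles with two horizontal rails fitted between them.


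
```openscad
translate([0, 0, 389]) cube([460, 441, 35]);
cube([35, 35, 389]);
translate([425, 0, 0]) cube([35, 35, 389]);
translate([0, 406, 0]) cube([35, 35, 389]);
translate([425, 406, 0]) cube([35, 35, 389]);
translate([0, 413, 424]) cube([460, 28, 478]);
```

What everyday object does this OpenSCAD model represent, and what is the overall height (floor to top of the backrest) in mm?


A chair. The overall height is 902 mm.

A slab on four corner posts with a tall panel at the back — a chair. The seat slab sits at z = 389 with thickness 35, and the 478 mm backrest starts at the seat top, so the overall height is 389 + 35 + 478 = 902 mm.


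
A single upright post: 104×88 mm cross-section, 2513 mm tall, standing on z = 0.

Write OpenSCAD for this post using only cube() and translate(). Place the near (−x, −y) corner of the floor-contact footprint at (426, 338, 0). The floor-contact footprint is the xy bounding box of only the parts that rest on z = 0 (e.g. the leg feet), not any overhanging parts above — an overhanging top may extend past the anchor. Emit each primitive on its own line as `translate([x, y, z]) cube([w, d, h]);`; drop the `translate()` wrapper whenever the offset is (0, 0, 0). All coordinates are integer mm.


translate([426, 338, 0]) cube([104, 88, 2513]);


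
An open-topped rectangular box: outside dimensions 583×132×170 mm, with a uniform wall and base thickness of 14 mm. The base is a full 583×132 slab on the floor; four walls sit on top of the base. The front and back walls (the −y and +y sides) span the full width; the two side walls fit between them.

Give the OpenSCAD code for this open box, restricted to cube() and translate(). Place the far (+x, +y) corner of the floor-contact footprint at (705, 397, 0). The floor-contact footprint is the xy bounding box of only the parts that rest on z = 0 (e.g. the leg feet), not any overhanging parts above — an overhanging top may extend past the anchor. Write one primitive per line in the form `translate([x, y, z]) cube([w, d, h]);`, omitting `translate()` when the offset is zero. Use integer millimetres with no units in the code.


translate([122, 265, 0]) cube([583, 132, 14]);
translate([122, 265, 14]) cube([583, 14, 156]);
translate([122, 383, 14]) cube([583, 14, 156]);
translate([122, 279, 14]) cube([14, 104, 156]);
translate([691, 279, 14]) cube([14, 104, 156]);


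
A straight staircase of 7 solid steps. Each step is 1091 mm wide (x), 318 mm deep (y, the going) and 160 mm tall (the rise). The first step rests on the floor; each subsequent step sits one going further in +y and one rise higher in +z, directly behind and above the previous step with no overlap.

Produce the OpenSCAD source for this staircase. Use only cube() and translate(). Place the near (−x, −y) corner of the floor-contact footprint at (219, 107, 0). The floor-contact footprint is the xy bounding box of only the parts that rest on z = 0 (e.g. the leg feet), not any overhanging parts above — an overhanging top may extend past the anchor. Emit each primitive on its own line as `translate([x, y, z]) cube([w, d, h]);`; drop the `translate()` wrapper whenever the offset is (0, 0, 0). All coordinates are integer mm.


translate([219, 107, 0]) cube([1091, 318, 160]);
translate([219, 425, 160]) cube([1091, 318, 160]);
translate([219, 743, 320]) cube([1091, 318, 160]);
translate([219, 1061, 480]) cube([1091, 318, 160]);
translate([219, 1379, 640]) cube([1091, 318, 160]);
translate([219, 1697, 800]) cube([1091, 318, 160]);
translate([219, 2015, 960]) cube([1091, 318, 160]);


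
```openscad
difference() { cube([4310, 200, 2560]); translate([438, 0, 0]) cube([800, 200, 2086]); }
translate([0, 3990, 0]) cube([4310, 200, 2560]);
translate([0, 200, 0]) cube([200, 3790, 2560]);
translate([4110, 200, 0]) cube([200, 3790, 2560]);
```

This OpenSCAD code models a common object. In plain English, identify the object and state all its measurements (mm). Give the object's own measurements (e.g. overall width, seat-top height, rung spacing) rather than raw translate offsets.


A single room: four walls, each 2560 mm tall and 200 mm thick, enclosing an outside footprint 4310×4190 mm (x × y), no floor or roof. The front and back walls (−y and +y sides) run the full x-width; the side walls fit between their inner faces. A door opening 800 mm wide and 2086 mm tall is cut through the front wall from the floor up, its −x edge 438 mm from the wall's −x end.


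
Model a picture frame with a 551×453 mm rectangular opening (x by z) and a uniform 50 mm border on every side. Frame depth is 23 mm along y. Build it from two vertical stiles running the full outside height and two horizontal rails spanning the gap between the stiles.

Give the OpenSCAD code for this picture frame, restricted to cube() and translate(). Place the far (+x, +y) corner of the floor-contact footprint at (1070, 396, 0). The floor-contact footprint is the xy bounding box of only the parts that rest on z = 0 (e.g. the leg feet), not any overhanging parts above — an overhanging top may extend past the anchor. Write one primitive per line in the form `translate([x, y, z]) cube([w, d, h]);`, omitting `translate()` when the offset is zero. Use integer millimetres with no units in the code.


translate([419, 373, 0]) cube([50, 23, 553]);
translate([1020, 373, 0]) cube([50, 23, 553]);
translate([469, 373, 0]) cube([551, 23, 50]);
translate([469, 373, 503]) cube([551, 23, 50]);


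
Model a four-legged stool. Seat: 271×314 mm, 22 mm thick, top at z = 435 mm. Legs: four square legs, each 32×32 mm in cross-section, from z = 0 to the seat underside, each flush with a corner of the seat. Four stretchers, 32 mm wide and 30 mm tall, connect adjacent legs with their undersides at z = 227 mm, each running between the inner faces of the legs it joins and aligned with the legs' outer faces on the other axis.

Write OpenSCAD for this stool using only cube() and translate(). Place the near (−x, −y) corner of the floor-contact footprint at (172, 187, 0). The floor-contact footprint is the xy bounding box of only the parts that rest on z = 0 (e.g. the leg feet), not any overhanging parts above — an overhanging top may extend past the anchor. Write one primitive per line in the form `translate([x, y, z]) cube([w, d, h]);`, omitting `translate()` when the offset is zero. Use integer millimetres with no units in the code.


// leg_h = 435 - 22 = 413
// stretcher span = 271 - 2*32 = 207
translate([172, 187, 413]) cube([271, 314, 22]);
translate([172, 187, 0]) cube([32, 32, 413]);
translate([411, 187, 0]) cube([32, 32, 413]);
translate([172, 469, 0]) cube([32, 32, 413]);
translate([411, 469, 0]) cube([32, 32, 413]);
translate([204, 187, 227]) cube([207, 32, 30]);
translate([204, 469, 227]) cube([207, 32, 30]);
translate([172, 219, 227]) cube([32, 250, 30]);
translate([411, 219, 227]) cube([32, 250, 30]);


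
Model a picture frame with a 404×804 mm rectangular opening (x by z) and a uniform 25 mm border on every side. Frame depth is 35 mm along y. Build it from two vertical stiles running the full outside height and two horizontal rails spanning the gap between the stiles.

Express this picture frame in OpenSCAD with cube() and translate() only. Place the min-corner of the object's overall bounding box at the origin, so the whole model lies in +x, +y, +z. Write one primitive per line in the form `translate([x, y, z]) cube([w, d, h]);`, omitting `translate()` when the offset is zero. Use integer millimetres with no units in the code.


cube([25, 35, 854]);
translate([429, 0, 0]) cube([25, 35, 854]);
translate([25, 0, 0]) cube([404, 35, 25]);
translate([25, 0, 829]) cube([404, 35, 25]);
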